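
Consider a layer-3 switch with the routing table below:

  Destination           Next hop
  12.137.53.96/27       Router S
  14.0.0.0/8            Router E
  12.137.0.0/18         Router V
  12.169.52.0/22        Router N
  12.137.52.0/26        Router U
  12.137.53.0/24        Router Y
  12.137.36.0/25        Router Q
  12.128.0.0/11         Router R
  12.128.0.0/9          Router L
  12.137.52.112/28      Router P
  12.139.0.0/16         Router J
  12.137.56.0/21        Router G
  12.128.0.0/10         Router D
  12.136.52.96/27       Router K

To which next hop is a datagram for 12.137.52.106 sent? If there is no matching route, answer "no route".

Router V

Routes whose prefix contains 12.137.52.106:
  12.128.0.0/9 (12.128.0.0 - 12.255.255.255) -> Router L
  12.128.0.0/10 (12.128.0.0 - 12.191.255.255) -> Router D
  12.128.0.0/11 (12.128.0.0 - 12.159.255.255) -> Router R
  12.137.0.0/18 (12.137.0.0 - 12.137.63.255) -> Router V
More-specific entries that do NOT match:
  12.137.52.112/28 (12.137.52.112 - 12.137.52.127) does not contain 12.137.52.106
  12.137.53.96/27 (12.137.53.96 - 12.137.53.127) does not contain 12.137.52.106
  12.136.52.96/27 (12.136.52.96 - 12.136.52.127) does not contain 12.137.52.106
  12.137.52.0/26 (12.137.52.0 - 12.137.52.63) does not contain 12.137.52.106
  12.137.36.0/25 (12.137.36.0 - 12.137.36.127) does not contain 12.137.52.106
  12.137.53.0/24 (12.137.53.0 - 12.137.53.255) does not contain 12.137.52.106
  12.169.52.0/22 (12.169.52.0 - 12.169.55.255) does not contain 12.137.52.106
  12.137.56.0/21 (12.137.56.0 - 12.137.63.255) does not contain 12.137.52.106
Longest matching prefix is /18 -> next hop Router V.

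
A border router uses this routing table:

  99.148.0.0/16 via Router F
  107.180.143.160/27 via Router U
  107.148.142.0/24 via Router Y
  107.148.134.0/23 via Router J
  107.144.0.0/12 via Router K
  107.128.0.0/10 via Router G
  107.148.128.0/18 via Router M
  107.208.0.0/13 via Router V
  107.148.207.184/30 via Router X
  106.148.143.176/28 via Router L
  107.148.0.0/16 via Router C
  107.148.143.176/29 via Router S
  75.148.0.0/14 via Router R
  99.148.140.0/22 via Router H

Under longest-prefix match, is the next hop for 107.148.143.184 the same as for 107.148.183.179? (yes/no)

yes

107.148.143.184: longest match 107.148.128.0/18 -> Router M
107.148.183.179: longest match 107.148.128.0/18 -> Router M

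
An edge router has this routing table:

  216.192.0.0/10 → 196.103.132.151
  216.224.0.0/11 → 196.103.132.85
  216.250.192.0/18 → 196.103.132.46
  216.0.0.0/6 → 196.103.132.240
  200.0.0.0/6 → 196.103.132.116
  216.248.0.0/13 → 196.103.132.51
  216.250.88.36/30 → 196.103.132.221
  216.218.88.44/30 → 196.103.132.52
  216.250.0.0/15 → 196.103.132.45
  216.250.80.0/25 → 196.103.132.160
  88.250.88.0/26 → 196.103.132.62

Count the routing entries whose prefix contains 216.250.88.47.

Prefixes containing 216.250.88.47:
  216.0.0.0/6 (216.0.0.0 - 219.255.255.255)
  216.192.0.0/10 (216.192.0.0 - 216.255.255.255)
  216.224.0.0/11 (216.224.0.0 - 216.255.255.255)
  216.248.0.0/13 (216.248.0.0 - 216.255.255.255)
  216.250.0.0/15 (216.250.0.0 - 216.251.255.255)
Total matching entries: 5.

5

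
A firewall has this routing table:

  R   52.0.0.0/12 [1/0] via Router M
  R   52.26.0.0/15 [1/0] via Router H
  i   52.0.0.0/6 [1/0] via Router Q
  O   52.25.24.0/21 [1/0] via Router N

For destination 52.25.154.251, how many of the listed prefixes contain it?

1

Prefixes containing 52.25.154.251:
  52.0.0.0/6 (52.0.0.0 - 55.255.255.255)
Total matching entries: 1.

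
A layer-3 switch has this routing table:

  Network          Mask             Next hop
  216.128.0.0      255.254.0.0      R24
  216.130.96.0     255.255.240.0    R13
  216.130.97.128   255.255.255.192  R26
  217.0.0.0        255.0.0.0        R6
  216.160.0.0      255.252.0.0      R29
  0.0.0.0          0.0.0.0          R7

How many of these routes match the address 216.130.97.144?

Prefixes containing 216.130.97.144:
  0.0.0.0/0 (default, matches everything)
  216.130.96.0/20 (216.130.96.0 - 216.130.111.255)
  216.130.97.128/26 (216.130.97.128 - 216.130.97.191)
Total matching entries: 3.

3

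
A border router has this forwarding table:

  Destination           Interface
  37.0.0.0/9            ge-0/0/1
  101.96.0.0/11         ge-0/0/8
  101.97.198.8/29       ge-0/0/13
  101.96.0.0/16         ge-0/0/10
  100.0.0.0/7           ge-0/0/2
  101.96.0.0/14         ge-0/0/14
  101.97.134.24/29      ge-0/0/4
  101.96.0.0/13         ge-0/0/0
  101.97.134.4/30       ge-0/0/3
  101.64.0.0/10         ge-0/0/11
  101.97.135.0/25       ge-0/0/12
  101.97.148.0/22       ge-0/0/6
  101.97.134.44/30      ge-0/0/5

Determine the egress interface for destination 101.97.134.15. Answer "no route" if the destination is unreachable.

Routes whose prefix contains 101.97.134.15:
  100.0.0.0/7 (100.0.0.0 - 101.255.255.255) -> ge-0/0/2
  101.64.0.0/10 (101.64.0.0 - 101.127.255.255) -> ge-0/0/11
  101.96.0.0/11 (101.96.0.0 - 101.127.255.255) -> ge-0/0/8
  101.96.0.0/13 (101.96.0.0 - 101.103.255.255) -> ge-0/0/0
  101.96.0.0/14 (101.96.0.0 - 101.99.255.255) -> ge-0/0/14
More-specific entries that do NOT match:
  101.97.134.4/30 (101.97.134.4 - 101.97.134.7) does not contain 101.97.134.15
  101.97.134.44/30 (101.97.134.44 - 101.97.134.47) does not contain 101.97.134.15
  101.97.198.8/29 (101.97.198.8 - 101.97.198.15) does not contain 101.97.134.15
  101.97.134.24/29 (101.97.134.24 - 101.97.134.31) does not contain 101.97.134.15
  101.97.135.0/25 (101.97.135.0 - 101.97.135.127) does not contain 101.97.134.15
  101.97.148.0/22 (101.97.148.0 - 101.97.151.255) does not contain 101.97.134.15
  101.96.0.0/16 (101.96.0.0 - 101.96.255.255) does not contain 101.97.134.15
Longest matching prefix is /14 -> interface ge-0/0/14.

ge-0/0/14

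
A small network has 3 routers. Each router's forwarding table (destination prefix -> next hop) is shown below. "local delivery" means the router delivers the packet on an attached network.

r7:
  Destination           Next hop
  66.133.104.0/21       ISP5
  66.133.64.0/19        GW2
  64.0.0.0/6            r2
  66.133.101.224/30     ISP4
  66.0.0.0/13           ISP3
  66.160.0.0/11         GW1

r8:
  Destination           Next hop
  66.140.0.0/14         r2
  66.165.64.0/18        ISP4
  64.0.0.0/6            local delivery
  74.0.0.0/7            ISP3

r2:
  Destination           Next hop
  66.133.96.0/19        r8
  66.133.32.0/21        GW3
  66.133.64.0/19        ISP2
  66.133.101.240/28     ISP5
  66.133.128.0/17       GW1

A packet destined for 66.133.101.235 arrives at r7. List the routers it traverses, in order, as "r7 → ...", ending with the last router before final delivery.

At r7: longest match for 66.133.101.235 is 64.0.0.0/6 -> r2
At r2: longest match for 66.133.101.235 is 66.133.96.0/19 -> r8
At r8: longest match for 66.133.101.235 is 64.0.0.0/6 -> local delivery

r7 → r2 → r8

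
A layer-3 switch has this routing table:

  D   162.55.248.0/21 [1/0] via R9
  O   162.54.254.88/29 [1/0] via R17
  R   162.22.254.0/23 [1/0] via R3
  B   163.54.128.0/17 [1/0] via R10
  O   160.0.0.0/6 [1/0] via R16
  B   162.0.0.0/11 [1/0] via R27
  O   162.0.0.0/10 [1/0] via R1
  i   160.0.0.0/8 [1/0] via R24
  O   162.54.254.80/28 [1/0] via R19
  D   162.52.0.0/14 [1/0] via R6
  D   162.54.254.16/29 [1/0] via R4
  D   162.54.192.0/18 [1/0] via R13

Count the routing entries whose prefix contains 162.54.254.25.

4

Prefixes containing 162.54.254.25:
  160.0.0.0/6 (160.0.0.0 - 163.255.255.255)
  162.0.0.0/10 (162.0.0.0 - 162.63.255.255)
  162.52.0.0/14 (162.52.0.0 - 162.55.255.255)
  162.54.192.0/18 (162.54.192.0 - 162.54.255.255)
Total matching entries: 4.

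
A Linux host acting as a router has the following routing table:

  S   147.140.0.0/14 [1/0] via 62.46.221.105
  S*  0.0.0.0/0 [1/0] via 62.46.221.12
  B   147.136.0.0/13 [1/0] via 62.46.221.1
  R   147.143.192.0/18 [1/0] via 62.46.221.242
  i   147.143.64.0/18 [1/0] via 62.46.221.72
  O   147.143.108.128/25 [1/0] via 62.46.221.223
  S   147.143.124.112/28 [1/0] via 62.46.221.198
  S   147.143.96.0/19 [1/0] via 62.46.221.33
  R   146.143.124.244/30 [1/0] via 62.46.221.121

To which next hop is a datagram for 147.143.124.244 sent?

62.46.221.33

Routes whose prefix contains 147.143.124.244:
  0.0.0.0/0 (default, matches everything) -> 62.46.221.12
  147.136.0.0/13 (147.136.0.0 - 147.143.255.255) -> 62.46.221.1
  147.140.0.0/14 (147.140.0.0 - 147.143.255.255) -> 62.46.221.105
  147.143.64.0/18 (147.143.64.0 - 147.143.127.255) -> 62.46.221.72
  147.143.96.0/19 (147.143.96.0 - 147.143.127.255) -> 62.46.221.33
More-specific entries that do NOT match:
  146.143.124.244/30 (146.143.124.244 - 146.143.124.247) does not contain 147.143.124.244
  147.143.124.112/28 (147.143.124.112 - 147.143.124.127) does not contain 147.143.124.244
  147.143.108.128/25 (147.143.108.128 - 147.143.108.255) does not contain 147.143.124.244
Longest matching prefix is /19 -> next hop 62.46.221.33.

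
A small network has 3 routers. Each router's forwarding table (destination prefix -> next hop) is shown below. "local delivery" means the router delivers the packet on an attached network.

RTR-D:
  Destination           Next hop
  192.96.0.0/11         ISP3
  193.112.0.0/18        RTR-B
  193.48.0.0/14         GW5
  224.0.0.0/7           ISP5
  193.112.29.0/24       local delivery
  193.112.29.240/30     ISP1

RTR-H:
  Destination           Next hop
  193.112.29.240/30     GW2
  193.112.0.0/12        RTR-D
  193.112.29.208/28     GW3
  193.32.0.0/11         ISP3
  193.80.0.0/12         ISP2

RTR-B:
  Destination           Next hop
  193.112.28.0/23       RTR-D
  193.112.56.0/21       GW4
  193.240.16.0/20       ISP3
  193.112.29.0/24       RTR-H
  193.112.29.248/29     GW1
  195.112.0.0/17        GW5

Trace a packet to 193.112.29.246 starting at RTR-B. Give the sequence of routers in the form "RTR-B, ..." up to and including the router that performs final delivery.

At RTR-B: longest match for 193.112.29.246 is 193.112.29.0/24 -> RTR-H
At RTR-H: longest match for 193.112.29.246 is 193.112.0.0/12 -> RTR-D
At RTR-D: longest match for 193.112.29.246 is 193.112.29.0/24 -> local delivery

RTR-B, RTR-H, RTR-D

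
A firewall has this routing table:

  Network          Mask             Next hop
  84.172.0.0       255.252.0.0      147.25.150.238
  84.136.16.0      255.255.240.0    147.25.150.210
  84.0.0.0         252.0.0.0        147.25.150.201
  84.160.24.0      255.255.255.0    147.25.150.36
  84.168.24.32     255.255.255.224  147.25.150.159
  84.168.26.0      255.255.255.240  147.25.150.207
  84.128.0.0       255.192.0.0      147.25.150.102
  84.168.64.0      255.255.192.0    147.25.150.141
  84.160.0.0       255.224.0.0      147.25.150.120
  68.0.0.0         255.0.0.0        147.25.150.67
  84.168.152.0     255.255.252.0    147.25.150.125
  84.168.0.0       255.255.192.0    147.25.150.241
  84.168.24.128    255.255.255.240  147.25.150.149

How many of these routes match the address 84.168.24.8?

Prefixes containing 84.168.24.8:
  84.0.0.0/6 (84.0.0.0 - 87.255.255.255)
  84.128.0.0/10 (84.128.0.0 - 84.191.255.255)
  84.160.0.0/11 (84.160.0.0 - 84.191.255.255)
  84.168.0.0/18 (84.168.0.0 - 84.168.63.255)
Total matching entries: 4.

4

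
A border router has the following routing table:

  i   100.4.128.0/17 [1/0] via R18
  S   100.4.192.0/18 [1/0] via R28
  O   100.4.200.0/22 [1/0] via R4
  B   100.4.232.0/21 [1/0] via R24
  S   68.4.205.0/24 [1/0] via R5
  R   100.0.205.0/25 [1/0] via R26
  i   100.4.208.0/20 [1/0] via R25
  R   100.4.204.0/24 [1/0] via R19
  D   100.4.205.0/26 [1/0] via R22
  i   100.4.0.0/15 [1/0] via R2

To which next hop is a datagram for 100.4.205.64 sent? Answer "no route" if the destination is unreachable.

R28

Routes whose prefix contains 100.4.205.64:
  100.4.0.0/15 (100.4.0.0 - 100.5.255.255) -> R2
  100.4.128.0/17 (100.4.128.0 - 100.4.255.255) -> R18
  100.4.192.0/18 (100.4.192.0 - 100.4.255.255) -> R28
More-specific entries that do NOT match:
  100.4.205.0/26 (100.4.205.0 - 100.4.205.63) does not contain 100.4.205.64
  100.0.205.0/25 (100.0.205.0 - 100.0.205.127) does not contain 100.4.205.64
  68.4.205.0/24 (68.4.205.0 - 68.4.205.255) does not contain 100.4.205.64
  100.4.204.0/24 (100.4.204.0 - 100.4.204.255) does not contain 100.4.205.64
  100.4.200.0/22 (100.4.200.0 - 100.4.203.255) does not contain 100.4.205.64
  100.4.232.0/21 (100.4.232.0 - 100.4.239.255) does not contain 100.4.205.64
  100.4.208.0/20 (100.4.208.0 - 100.4.223.255) does not contain 100.4.205.64
Longest matching prefix is /18 -> next hop R28.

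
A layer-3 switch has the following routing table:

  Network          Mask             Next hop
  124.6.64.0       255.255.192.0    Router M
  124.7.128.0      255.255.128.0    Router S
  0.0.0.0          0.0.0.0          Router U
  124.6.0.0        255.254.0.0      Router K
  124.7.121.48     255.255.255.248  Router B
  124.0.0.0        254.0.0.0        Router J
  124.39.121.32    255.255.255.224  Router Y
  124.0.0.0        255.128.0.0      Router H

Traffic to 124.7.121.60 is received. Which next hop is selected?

Router K

Routes whose prefix contains 124.7.121.60:
  0.0.0.0/0 (default, matches everything) -> Router U
  124.0.0.0/7 (124.0.0.0 - 125.255.255.255) -> Router J
  124.0.0.0/9 (124.0.0.0 - 124.127.255.255) -> Router H
  124.6.0.0/15 (124.6.0.0 - 124.7.255.255) -> Router K
More-specific entries that do NOT match:
  124.7.121.48/29 (124.7.121.48 - 124.7.121.55) does not contain 124.7.121.60
  124.39.121.32/27 (124.39.121.32 - 124.39.121.63) does not contain 124.7.121.60
  124.6.64.0/18 (124.6.64.0 - 124.6.127.255) does not contain 124.7.121.60
  124.7.128.0/17 (124.7.128.0 - 124.7.255.255) does not contain 124.7.121.60
Longest matching prefix is /15 -> next hop Router K.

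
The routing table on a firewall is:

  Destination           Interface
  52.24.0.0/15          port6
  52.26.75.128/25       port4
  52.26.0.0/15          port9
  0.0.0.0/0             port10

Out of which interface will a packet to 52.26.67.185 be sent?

Routes whose prefix contains 52.26.67.185:
  0.0.0.0/0 (default, matches everything) -> port10
  52.26.0.0/15 (52.26.0.0 - 52.27.255.255) -> port9
More-specific entries that do NOT match:
  52.26.75.128/25 (52.26.75.128 - 52.26.75.255) does not contain 52.26.67.185
Longest matching prefix is /15 -> interface port9.

port9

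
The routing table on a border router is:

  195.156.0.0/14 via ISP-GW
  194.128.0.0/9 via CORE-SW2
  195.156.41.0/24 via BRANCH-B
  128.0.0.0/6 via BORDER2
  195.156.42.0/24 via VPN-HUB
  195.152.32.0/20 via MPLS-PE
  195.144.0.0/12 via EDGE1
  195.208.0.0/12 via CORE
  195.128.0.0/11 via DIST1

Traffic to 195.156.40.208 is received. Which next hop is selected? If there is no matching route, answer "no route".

Routes whose prefix contains 195.156.40.208:
  195.128.0.0/11 (195.128.0.0 - 195.159.255.255) -> DIST1
  195.144.0.0/12 (195.144.0.0 - 195.159.255.255) -> EDGE1
  195.156.0.0/14 (195.156.0.0 - 195.159.255.255) -> ISP-GW
More-specific entries that do NOT match:
  195.156.41.0/24 (195.156.41.0 - 195.156.41.255) does not contain 195.156.40.208
  195.156.42.0/24 (195.156.42.0 - 195.156.42.255) does not contain 195.156.40.208
  195.152.32.0/20 (195.152.32.0 - 195.152.47.255) does not contain 195.156.40.208
Longest matching prefix is /14 -> next hop ISP-GW.

ISP-GW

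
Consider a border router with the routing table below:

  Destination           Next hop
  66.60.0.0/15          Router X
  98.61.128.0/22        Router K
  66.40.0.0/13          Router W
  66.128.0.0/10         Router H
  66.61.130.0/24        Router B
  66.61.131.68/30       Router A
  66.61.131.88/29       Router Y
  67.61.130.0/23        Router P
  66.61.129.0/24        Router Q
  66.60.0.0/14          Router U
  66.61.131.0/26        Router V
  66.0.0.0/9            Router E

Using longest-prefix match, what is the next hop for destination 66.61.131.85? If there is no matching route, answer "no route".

Routes whose prefix contains 66.61.131.85:
  66.0.0.0/9 (66.0.0.0 - 66.127.255.255) -> Router E
  66.60.0.0/14 (66.60.0.0 - 66.63.255.255) -> Router U
  66.60.0.0/15 (66.60.0.0 - 66.61.255.255) -> Router X
More-specific entries that do NOT match:
  66.61.131.68/30 (66.61.131.68 - 66.61.131.71) does not contain 66.61.131.85
  66.61.131.88/29 (66.61.131.88 - 66.61.131.95) does not contain 66.61.131.85
  66.61.131.0/26 (66.61.131.0 - 66.61.131.63) does not contain 66.61.131.85
  66.61.130.0/24 (66.61.130.0 - 66.61.130.255) does not contain 66.61.131.85
  66.61.129.0/24 (66.61.129.0 - 66.61.129.255) does not contain 66.61.131.85
  67.61.130.0/23 (67.61.130.0 - 67.61.131.255) does not contain 66.61.131.85
  98.61.128.0/22 (98.61.128.0 - 98.61.131.255) does not contain 66.61.131.85
Longest matching prefix is /15 -> next hop Router X.

Router X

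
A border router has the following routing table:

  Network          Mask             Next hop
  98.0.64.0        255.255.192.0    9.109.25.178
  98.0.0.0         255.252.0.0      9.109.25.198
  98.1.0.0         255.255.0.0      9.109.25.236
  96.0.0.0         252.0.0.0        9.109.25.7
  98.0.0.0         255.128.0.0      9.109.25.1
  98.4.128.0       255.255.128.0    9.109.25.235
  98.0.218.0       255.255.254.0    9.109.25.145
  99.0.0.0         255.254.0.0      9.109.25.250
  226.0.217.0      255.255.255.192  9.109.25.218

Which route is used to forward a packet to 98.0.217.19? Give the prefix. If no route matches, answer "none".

Entries matching 98.0.217.19:
  96.0.0.0/6 (96.0.0.0 - 99.255.255.255)
  98.0.0.0/9 (98.0.0.0 - 98.127.255.255)
  98.0.0.0/14 (98.0.0.0 - 98.3.255.255)
Most specific is 98.0.0.0/14.

98.0.0.0/14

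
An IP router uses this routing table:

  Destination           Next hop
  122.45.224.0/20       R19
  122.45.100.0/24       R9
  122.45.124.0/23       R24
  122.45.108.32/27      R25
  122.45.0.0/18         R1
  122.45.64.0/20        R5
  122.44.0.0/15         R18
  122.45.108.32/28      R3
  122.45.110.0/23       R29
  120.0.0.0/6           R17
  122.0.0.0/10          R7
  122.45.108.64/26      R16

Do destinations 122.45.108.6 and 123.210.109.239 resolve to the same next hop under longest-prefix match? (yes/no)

122.45.108.6: longest match 122.44.0.0/15 -> R18
123.210.109.239: longest match 120.0.0.0/6 -> R17

no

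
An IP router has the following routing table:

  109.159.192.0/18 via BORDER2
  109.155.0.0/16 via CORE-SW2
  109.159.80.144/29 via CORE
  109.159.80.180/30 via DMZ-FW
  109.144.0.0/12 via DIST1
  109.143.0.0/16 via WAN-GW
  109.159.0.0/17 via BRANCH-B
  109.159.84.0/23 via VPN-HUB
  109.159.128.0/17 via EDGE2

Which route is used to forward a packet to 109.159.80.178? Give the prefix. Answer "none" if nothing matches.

109.159.0.0/17

Entries matching 109.159.80.178:
  109.144.0.0/12 (109.144.0.0 - 109.159.255.255)
  109.159.0.0/17 (109.159.0.0 - 109.159.127.255)
Most specific is 109.159.0.0/17.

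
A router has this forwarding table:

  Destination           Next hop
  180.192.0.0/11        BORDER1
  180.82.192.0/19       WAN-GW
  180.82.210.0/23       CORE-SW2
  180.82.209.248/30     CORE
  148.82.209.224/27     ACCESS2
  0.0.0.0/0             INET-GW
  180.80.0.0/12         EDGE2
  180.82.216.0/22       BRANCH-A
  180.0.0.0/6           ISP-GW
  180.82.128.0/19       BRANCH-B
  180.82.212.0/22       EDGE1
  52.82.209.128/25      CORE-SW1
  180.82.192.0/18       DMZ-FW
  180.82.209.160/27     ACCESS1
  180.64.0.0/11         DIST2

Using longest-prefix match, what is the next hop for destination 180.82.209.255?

WAN-GW

Routes whose prefix contains 180.82.209.255:
  0.0.0.0/0 (default, matches everything) -> INET-GW
  180.0.0.0/6 (180.0.0.0 - 183.255.255.255) -> ISP-GW
  180.64.0.0/11 (180.64.0.0 - 180.95.255.255) -> DIST2
  180.80.0.0/12 (180.80.0.0 - 180.95.255.255) -> EDGE2
  180.82.192.0/18 (180.82.192.0 - 180.82.255.255) -> DMZ-FW
  180.82.192.0/19 (180.82.192.0 - 180.82.223.255) -> WAN-GW
More-specific entries that do NOT match:
  180.82.209.248/30 (180.82.209.248 - 180.82.209.251) does not contain 180.82.209.255
  148.82.209.224/27 (148.82.209.224 - 148.82.209.255) does not contain 180.82.209.255
  180.82.209.160/27 (180.82.209.160 - 180.82.209.191) does not contain 180.82.209.255
  52.82.209.128/25 (52.82.209.128 - 52.82.209.255) does not contain 180.82.209.255
  180.82.210.0/23 (180.82.210.0 - 180.82.211.255) does not contain 180.82.209.255
  180.82.216.0/22 (180.82.216.0 - 180.82.219.255) does not contain 180.82.209.255
  180.82.212.0/22 (180.82.212.0 - 180.82.215.255) does not contain 180.82.209.255
Longest matching prefix is /19 -> next hop WAN-GW.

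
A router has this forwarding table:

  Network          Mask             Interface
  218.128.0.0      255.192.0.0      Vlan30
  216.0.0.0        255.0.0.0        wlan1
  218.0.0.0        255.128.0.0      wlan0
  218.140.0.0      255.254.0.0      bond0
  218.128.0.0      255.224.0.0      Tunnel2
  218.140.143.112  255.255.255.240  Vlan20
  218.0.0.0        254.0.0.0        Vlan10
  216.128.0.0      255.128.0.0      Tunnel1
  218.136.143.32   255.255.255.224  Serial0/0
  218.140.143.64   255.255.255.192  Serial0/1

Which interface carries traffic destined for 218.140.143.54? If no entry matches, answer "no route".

bond0

Routes whose prefix contains 218.140.143.54:
  218.0.0.0/7 (218.0.0.0 - 219.255.255.255) -> Vlan10
  218.128.0.0/10 (218.128.0.0 - 218.191.255.255) -> Vlan30
  218.128.0.0/11 (218.128.0.0 - 218.159.255.255) -> Tunnel2
  218.140.0.0/15 (218.140.0.0 - 218.141.255.255) -> bond0
More-specific entries that do NOT match:
  218.140.143.112/28 (218.140.143.112 - 218.140.143.127) does not contain 218.140.143.54
  218.136.143.32/27 (218.136.143.32 - 218.136.143.63) does not contain 218.140.143.54
  218.140.143.64/26 (218.140.143.64 - 218.140.143.127) does not contain 218.140.143.54
Longest matching prefix is /15 -> interface bond0.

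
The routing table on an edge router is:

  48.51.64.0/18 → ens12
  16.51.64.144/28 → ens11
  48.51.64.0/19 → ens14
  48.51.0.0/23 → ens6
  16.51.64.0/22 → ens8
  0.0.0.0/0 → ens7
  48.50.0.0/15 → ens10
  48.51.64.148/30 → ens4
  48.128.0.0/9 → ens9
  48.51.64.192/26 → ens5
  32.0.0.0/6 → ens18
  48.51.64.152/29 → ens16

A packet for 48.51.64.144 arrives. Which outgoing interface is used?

ens14

Routes whose prefix contains 48.51.64.144:
  0.0.0.0/0 (default, matches everything) -> ens7
  48.50.0.0/15 (48.50.0.0 - 48.51.255.255) -> ens10
  48.51.64.0/18 (48.51.64.0 - 48.51.127.255) -> ens12
  48.51.64.0/19 (48.51.64.0 - 48.51.95.255) -> ens14
More-specific entries that do NOT match:
  48.51.64.148/30 (48.51.64.148 - 48.51.64.151) does not contain 48.51.64.144
  48.51.64.152/29 (48.51.64.152 - 48.51.64.159) does not contain 48.51.64.144
  16.51.64.144/28 (16.51.64.144 - 16.51.64.159) does not contain 48.51.64.144
  48.51.64.192/26 (48.51.64.192 - 48.51.64.255) does not contain 48.51.64.144
  48.51.0.0/23 (48.51.0.0 - 48.51.1.255) does not contain 48.51.64.144
  16.51.64.0/22 (16.51.64.0 - 16.51.67.255) does not contain 48.51.64.144
Longest matching prefix is /19 -> interface ens14.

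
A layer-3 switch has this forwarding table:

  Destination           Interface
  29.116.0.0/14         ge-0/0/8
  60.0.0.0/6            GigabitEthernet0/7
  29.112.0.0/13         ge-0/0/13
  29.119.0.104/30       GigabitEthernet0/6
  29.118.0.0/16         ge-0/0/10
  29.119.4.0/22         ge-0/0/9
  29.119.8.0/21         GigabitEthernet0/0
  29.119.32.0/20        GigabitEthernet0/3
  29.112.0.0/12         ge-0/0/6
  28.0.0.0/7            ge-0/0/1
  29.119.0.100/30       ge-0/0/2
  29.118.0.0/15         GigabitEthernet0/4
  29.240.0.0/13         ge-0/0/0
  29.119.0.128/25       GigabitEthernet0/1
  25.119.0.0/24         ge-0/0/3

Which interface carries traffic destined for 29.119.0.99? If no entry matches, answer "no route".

GigabitEthernet0/4

Routes whose prefix contains 29.119.0.99:
  28.0.0.0/7 (28.0.0.0 - 29.255.255.255) -> ge-0/0/1
  29.112.0.0/12 (29.112.0.0 - 29.127.255.255) -> ge-0/0/6
  29.112.0.0/13 (29.112.0.0 - 29.119.255.255) -> ge-0/0/13
  29.116.0.0/14 (29.116.0.0 - 29.119.255.255) -> ge-0/0/8
  29.118.0.0/15 (29.118.0.0 - 29.119.255.255) -> GigabitEthernet0/4
More-specific entries that do NOT match:
  29.119.0.104/30 (29.119.0.104 - 29.119.0.107) does not contain 29.119.0.99
  29.119.0.100/30 (29.119.0.100 - 29.119.0.103) does not contain 29.119.0.99
  29.119.0.128/25 (29.119.0.128 - 29.119.0.255) does not contain 29.119.0.99
  25.119.0.0/24 (25.119.0.0 - 25.119.0.255) does not contain 29.119.0.99
  29.119.4.0/22 (29.119.4.0 - 29.119.7.255) does not contain 29.119.0.99
  29.119.8.0/21 (29.119.8.0 - 29.119.15.255) does not contain 29.119.0.99
  29.119.32.0/20 (29.119.32.0 - 29.119.47.255) does not contain 29.119.0.99
  29.118.0.0/16 (29.118.0.0 - 29.118.255.255) does not contain 29.119.0.99
Longest matching prefix is /15 -> interface GigabitEthernet0/4.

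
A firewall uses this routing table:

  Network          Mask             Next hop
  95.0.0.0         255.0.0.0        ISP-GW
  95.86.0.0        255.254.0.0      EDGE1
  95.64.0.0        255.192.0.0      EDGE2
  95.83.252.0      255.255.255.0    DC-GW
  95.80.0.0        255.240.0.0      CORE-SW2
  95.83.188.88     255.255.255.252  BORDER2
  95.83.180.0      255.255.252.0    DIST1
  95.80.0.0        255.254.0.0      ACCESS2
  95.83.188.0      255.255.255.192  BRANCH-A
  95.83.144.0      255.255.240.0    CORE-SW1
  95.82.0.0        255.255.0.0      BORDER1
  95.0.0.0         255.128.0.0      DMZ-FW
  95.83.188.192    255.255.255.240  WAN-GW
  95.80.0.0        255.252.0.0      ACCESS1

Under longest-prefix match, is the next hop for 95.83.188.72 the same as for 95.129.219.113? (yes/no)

95.83.188.72: longest match 95.80.0.0/14 -> ACCESS1
95.129.219.113: longest match 95.0.0.0/8 -> ISP-GW

no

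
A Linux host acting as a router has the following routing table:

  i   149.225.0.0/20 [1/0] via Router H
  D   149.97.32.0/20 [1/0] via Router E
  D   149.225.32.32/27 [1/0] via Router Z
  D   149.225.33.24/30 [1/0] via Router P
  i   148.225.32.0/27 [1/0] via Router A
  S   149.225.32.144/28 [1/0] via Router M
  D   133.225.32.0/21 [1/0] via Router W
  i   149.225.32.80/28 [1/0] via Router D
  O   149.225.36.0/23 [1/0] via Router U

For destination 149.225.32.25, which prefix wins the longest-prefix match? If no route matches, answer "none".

none

149.225.32.25 is outside every listed prefix and there is no default route.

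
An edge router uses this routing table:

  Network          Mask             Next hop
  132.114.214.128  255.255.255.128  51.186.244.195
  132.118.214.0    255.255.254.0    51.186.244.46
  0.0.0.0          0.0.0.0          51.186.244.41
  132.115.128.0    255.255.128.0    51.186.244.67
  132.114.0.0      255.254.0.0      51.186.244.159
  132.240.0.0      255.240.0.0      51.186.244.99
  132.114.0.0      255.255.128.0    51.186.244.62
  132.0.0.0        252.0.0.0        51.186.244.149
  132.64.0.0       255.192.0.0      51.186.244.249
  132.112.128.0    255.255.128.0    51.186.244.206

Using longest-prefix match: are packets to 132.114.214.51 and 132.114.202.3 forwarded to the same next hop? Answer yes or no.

yes

132.114.214.51: longest match 132.114.0.0/15 -> 51.186.244.159
132.114.202.3: longest match 132.114.0.0/15 -> 51.186.244.159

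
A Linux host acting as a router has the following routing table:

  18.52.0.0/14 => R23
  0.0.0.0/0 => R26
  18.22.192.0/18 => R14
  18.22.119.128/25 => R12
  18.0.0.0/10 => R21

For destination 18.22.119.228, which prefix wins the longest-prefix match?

Entries matching 18.22.119.228:
  0.0.0.0/0 (default, matches everything)
  18.0.0.0/10 (18.0.0.0 - 18.63.255.255)
  18.22.119.128/25 (18.22.119.128 - 18.22.119.255)
Most specific is 18.22.119.128/25.

18.22.119.128/25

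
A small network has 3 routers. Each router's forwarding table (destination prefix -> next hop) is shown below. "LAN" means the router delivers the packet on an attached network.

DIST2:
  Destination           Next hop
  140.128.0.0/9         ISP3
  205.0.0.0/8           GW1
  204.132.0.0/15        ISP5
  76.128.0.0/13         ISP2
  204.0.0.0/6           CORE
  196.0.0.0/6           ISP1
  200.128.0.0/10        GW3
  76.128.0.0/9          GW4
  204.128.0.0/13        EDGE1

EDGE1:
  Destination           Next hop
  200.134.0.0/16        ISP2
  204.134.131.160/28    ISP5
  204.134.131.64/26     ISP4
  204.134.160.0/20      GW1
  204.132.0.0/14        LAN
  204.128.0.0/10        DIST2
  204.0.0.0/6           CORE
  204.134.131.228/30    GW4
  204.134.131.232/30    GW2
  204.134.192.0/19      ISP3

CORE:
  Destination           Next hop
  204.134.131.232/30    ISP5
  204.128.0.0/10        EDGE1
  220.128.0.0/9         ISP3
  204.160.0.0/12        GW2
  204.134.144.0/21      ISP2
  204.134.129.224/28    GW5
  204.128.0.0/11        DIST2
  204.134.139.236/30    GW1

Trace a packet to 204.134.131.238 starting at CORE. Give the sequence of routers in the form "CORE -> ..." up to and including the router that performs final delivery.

At CORE: longest match for 204.134.131.238 is 204.128.0.0/11 -> DIST2
At DIST2: longest match for 204.134.131.238 is 204.128.0.0/13 -> EDGE1
At EDGE1: longest match for 204.134.131.238 is 204.132.0.0/14 -> LAN

CORE -> DIST2 -> EDGE1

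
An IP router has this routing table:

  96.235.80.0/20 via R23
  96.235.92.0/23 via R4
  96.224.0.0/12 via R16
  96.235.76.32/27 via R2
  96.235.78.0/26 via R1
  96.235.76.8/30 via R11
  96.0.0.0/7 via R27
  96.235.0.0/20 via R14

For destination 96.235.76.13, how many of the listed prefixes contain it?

Prefixes containing 96.235.76.13:
  96.0.0.0/7 (96.0.0.0 - 97.255.255.255)
  96.224.0.0/12 (96.224.0.0 - 96.239.255.255)
Total matching entries: 2.

2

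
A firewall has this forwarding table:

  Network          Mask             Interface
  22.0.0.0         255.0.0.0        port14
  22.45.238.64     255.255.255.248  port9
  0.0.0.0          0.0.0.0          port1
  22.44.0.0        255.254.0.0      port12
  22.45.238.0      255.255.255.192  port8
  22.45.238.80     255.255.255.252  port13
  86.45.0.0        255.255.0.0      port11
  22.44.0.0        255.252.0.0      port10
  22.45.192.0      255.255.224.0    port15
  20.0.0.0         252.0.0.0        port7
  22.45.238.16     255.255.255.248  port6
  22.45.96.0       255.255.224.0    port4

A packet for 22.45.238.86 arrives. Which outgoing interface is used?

Routes whose prefix contains 22.45.238.86:
  0.0.0.0/0 (default, matches everything) -> port1
  20.0.0.0/6 (20.0.0.0 - 23.255.255.255) -> port7
  22.0.0.0/8 (22.0.0.0 - 22.255.255.255) -> port14
  22.44.0.0/14 (22.44.0.0 - 22.47.255.255) -> port10
  22.44.0.0/15 (22.44.0.0 - 22.45.255.255) -> port12
More-specific entries that do NOT match:
  22.45.238.80/30 (22.45.238.80 - 22.45.238.83) does not contain 22.45.238.86
  22.45.238.64/29 (22.45.238.64 - 22.45.238.71) does not contain 22.45.238.86
  22.45.238.16/29 (22.45.238.16 - 22.45.238.23) does not contain 22.45.238.86
  22.45.238.0/26 (22.45.238.0 - 22.45.238.63) does not contain 22.45.238.86
  22.45.192.0/19 (22.45.192.0 - 22.45.223.255) does not contain 22.45.238.86
  22.45.96.0/19 (22.45.96.0 - 22.45.127.255) does not contain 22.45.238.86
  86.45.0.0/16 (86.45.0.0 - 86.45.255.255) does not contain 22.45.238.86
Longest matching prefix is /15 -> interface port12.

port12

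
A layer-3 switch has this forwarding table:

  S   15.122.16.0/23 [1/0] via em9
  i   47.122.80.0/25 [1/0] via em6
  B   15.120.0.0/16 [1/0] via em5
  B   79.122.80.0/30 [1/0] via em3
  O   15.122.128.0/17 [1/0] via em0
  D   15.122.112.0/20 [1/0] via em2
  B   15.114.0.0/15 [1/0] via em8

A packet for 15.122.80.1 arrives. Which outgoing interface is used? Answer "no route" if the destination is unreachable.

No entry's prefix contains 15.122.80.1; there is no default route.

no route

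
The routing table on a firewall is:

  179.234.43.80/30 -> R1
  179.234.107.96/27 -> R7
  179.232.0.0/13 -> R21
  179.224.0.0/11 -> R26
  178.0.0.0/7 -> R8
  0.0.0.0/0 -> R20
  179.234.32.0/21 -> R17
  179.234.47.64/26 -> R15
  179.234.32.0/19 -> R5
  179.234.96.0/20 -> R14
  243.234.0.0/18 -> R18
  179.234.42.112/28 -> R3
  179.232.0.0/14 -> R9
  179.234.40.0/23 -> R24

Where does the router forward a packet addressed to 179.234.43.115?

Routes whose prefix contains 179.234.43.115:
  0.0.0.0/0 (default, matches everything) -> R20
  178.0.0.0/7 (178.0.0.0 - 179.255.255.255) -> R8
  179.224.0.0/11 (179.224.0.0 - 179.255.255.255) -> R26
  179.232.0.0/13 (179.232.0.0 - 179.239.255.255) -> R21
  179.232.0.0/14 (179.232.0.0 - 179.235.255.255) -> R9
  179.234.32.0/19 (179.234.32.0 - 179.234.63.255) -> R5
More-specific entries that do NOT match:
  179.234.43.80/30 (179.234.43.80 - 179.234.43.83) does not contain 179.234.43.115
  179.234.42.112/28 (179.234.42.112 - 179.234.42.127) does not contain 179.234.43.115
  179.234.107.96/27 (179.234.107.96 - 179.234.107.127) does not contain 179.234.43.115
  179.234.47.64/26 (179.234.47.64 - 179.234.47.127) does not contain 179.234.43.115
  179.234.40.0/23 (179.234.40.0 - 179.234.41.255) does not contain 179.234.43.115
  179.234.32.0/21 (179.234.32.0 - 179.234.39.255) does not contain 179.234.43.115
  179.234.96.0/20 (179.234.96.0 - 179.234.111.255) does not contain 179.234.43.115
Longest matching prefix is /19 -> next hop R5.

R5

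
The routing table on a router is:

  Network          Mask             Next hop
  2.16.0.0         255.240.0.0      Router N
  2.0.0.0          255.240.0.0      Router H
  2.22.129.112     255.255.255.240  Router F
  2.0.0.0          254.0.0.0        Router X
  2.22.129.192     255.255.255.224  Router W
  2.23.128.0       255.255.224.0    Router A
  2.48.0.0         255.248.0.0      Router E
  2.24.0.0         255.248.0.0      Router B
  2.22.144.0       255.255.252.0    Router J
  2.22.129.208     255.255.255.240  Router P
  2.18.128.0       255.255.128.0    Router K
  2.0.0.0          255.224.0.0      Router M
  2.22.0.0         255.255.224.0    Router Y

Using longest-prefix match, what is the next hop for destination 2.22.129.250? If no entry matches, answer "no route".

Routes whose prefix contains 2.22.129.250:
  2.0.0.0/7 (2.0.0.0 - 3.255.255.255) -> Router X
  2.0.0.0/11 (2.0.0.0 - 2.31.255.255) -> Router M
  2.16.0.0/12 (2.16.0.0 - 2.31.255.255) -> Router N
More-specific entries that do NOT match:
  2.22.129.112/28 (2.22.129.112 - 2.22.129.127) does not contain 2.22.129.250
  2.22.129.208/28 (2.22.129.208 - 2.22.129.223) does not contain 2.22.129.250
  2.22.129.192/27 (2.22.129.192 - 2.22.129.223) does not contain 2.22.129.250
  2.22.144.0/22 (2.22.144.0 - 2.22.147.255) does not contain 2.22.129.250
  2.23.128.0/19 (2.23.128.0 - 2.23.159.255) does not contain 2.22.129.250
  2.22.0.0/19 (2.22.0.0 - 2.22.31.255) does not contain 2.22.129.250
  2.18.128.0/17 (2.18.128.0 - 2.18.255.255) does not contain 2.22.129.250
  2.48.0.0/13 (2.48.0.0 - 2.55.255.255) does not contain 2.22.129.250
  2.24.0.0/13 (2.24.0.0 - 2.31.255.255) does not contain 2.22.129.250
Longest matching prefix is /12 -> next hop Router N.

Router N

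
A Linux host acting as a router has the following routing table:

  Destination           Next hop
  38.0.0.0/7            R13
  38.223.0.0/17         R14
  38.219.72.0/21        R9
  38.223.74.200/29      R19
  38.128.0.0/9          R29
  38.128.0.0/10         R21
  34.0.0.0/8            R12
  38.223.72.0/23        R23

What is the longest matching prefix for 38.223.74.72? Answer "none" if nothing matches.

38.223.0.0/17

Entries matching 38.223.74.72:
  38.0.0.0/7 (38.0.0.0 - 39.255.255.255)
  38.128.0.0/9 (38.128.0.0 - 38.255.255.255)
  38.223.0.0/17 (38.223.0.0 - 38.223.127.255)
Most specific is 38.223.0.0/17.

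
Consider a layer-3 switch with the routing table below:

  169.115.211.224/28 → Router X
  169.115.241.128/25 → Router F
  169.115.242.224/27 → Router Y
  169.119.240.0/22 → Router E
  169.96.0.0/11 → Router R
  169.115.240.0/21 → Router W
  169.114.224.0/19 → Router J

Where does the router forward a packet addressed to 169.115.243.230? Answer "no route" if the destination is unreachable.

Routes whose prefix contains 169.115.243.230:
  169.96.0.0/11 (169.96.0.0 - 169.127.255.255) -> Router R
  169.115.240.0/21 (169.115.240.0 - 169.115.247.255) -> Router W
More-specific entries that do NOT match:
  169.115.211.224/28 (169.115.211.224 - 169.115.211.239) does not contain 169.115.243.230
  169.115.242.224/27 (169.115.242.224 - 169.115.242.255) does not contain 169.115.243.230
  169.115.241.128/25 (169.115.241.128 - 169.115.241.255) does not contain 169.115.243.230
  169.119.240.0/22 (169.119.240.0 - 169.119.243.255) does not contain 169.115.243.230
Longest matching prefix is /21 -> next hop Router W.

Router W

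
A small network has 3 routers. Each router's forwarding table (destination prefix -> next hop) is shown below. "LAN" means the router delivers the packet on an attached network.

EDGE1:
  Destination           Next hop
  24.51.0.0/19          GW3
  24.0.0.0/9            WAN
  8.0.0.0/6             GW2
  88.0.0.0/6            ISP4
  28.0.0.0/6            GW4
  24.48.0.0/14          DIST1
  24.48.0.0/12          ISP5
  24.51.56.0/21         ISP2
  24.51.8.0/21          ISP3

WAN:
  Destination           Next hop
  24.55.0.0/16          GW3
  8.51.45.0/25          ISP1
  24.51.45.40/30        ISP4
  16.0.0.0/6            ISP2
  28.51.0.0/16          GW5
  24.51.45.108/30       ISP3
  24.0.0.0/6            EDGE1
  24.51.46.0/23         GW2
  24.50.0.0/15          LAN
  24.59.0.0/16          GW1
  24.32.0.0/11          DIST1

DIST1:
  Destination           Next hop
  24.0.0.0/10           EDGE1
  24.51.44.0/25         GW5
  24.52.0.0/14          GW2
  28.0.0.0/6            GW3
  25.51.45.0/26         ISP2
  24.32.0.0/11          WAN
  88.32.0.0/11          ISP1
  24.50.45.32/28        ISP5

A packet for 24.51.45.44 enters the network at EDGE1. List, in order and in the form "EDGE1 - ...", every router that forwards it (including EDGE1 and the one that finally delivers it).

EDGE1 - DIST1 - WAN

At EDGE1: longest match for 24.51.45.44 is 24.48.0.0/14 -> DIST1
At DIST1: longest match for 24.51.45.44 is 24.32.0.0/11 -> WAN
At WAN: longest match for 24.51.45.44 is 24.50.0.0/15 -> LAN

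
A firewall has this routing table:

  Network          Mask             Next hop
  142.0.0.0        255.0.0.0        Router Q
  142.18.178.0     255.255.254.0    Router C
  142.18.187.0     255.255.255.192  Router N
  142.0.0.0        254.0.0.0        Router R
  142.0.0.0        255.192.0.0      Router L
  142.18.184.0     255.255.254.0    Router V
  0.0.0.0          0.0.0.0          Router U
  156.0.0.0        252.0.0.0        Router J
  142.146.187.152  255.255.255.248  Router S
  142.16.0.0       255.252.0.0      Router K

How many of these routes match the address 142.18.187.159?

Prefixes containing 142.18.187.159:
  0.0.0.0/0 (default, matches everything)
  142.0.0.0/7 (142.0.0.0 - 143.255.255.255)
  142.0.0.0/8 (142.0.0.0 - 142.255.255.255)
  142.0.0.0/10 (142.0.0.0 - 142.63.255.255)
  142.16.0.0/14 (142.16.0.0 - 142.19.255.255)
Total matching entries: 5.

5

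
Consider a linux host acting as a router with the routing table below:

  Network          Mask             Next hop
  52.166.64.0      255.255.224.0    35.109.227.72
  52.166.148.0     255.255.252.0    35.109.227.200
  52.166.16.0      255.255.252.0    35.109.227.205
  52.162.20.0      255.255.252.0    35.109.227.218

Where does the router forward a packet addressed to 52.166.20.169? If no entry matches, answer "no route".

No entry's prefix contains 52.166.20.169; there is no default route.

no route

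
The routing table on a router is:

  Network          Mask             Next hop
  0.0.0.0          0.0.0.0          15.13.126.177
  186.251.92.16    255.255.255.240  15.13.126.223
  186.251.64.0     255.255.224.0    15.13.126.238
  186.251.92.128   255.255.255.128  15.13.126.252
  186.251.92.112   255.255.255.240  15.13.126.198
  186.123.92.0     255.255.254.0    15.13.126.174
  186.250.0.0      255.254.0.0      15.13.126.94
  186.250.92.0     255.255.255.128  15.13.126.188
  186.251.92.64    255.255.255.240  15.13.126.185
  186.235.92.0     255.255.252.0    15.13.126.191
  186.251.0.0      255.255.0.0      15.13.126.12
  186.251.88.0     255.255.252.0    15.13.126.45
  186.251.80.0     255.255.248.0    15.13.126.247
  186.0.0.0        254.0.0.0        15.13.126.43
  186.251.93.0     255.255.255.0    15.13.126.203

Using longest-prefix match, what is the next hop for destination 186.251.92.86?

15.13.126.238

Routes whose prefix contains 186.251.92.86:
  0.0.0.0/0 (default, matches everything) -> 15.13.126.177
  186.0.0.0/7 (186.0.0.0 - 187.255.255.255) -> 15.13.126.43
  186.250.0.0/15 (186.250.0.0 - 186.251.255.255) -> 15.13.126.94
  186.251.0.0/16 (186.251.0.0 - 186.251.255.255) -> 15.13.126.12
  186.251.64.0/19 (186.251.64.0 - 186.251.95.255) -> 15.13.126.238
More-specific entries that do NOT match:
  186.251.92.16/28 (186.251.92.16 - 186.251.92.31) does not contain 186.251.92.86
  186.251.92.112/28 (186.251.92.112 - 186.251.92.127) does not contain 186.251.92.86
  186.251.92.64/28 (186.251.92.64 - 186.251.92.79) does not contain 186.251.92.86
  186.251.92.128/25 (186.251.92.128 - 186.251.92.255) does not contain 186.251.92.86
  186.250.92.0/25 (186.250.92.0 - 186.250.92.127) does not contain 186.251.92.86
  186.251.93.0/24 (186.251.93.0 - 186.251.93.255) does not contain 186.251.92.86
  186.123.92.0/23 (186.123.92.0 - 186.123.93.255) does not contain 186.251.92.86
  186.235.92.0/22 (186.235.92.0 - 186.235.95.255) does not contain 186.251.92.86
  186.251.88.0/22 (186.251.88.0 - 186.251.91.255) does not contain 186.251.92.86
  186.251.80.0/21 (186.251.80.0 - 186.251.87.255) does not contain 186.251.92.86
Longest matching prefix is /19 -> next hop 15.13.126.238.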